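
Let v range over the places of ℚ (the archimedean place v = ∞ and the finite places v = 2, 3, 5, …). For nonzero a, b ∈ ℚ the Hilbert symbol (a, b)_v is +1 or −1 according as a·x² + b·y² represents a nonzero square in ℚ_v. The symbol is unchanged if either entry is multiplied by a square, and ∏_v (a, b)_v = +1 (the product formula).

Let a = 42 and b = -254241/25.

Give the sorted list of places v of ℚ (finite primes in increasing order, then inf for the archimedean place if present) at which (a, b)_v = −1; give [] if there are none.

[3, 7]

(a, b) ≡ (42, -28249) mod (ℚ^×)²; places V = {2, 3, 5, 7, 13, 41, 53, ∞}.
(a,b)_5: α=0, u≡2; β=-2, v≡4 (mod 5); (2|5)=-1, (4|5)=+1; sign (−1)^0·-1^-2·+1^0 = +1.
(a,b)_53: α=0, u≡42; β=1, v≡18 (mod 53); (42|53)=+1, (18|53)=-1; sign (−1)^0·+1^1·-1^0 = +1.
(a,b)_7: α=1, u≡6; β=0, v≡5 (mod 7); (6|7)=-1, (5|7)=-1; sign (−1)^0·-1^0·-1^1 = -1.
(a,b)_13: α=0, u≡3; β=1, v≡5 (mod 13); (3|13)=+1, (5|13)=-1; sign (−1)^0·+1^1·-1^0 = +1.
(a,b)_∞: sgn(42)=+, sgn(-28249)=−, so +1.
(a,b)_3: α=1, u≡2; β=2, v≡2 (mod 3); (2|3)=-1, (2|3)=-1; sign (−1)^0·-1^2·-1^1 = -1.
(a,b)_41: α=0, u≡1; β=1, v≡16 (mod 41); (1|41)=+1, (16|41)=+1; sign (−1)^0·+1^1·+1^0 = +1.
(a,b)_2: α=1, β=0; u≡5, v≡7 (mod 8); ε(u)ε(v)=0·1, αω(v)=1·0, βω(u)=0·1; sum ≡ 0  ⇒  +1.
(42, -28249 / ℚ) ramifies at {3, 7}: a division algebra.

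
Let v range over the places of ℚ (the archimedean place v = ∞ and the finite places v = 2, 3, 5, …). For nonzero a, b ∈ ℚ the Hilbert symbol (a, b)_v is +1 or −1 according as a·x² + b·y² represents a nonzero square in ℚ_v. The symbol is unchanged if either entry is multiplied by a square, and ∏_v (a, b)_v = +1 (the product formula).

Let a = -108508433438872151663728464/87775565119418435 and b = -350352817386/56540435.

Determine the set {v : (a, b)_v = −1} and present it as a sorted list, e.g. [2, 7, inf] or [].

Mod squares: a ≡ -7735, b ≡ -510510. Check v ∈ {∞, 2, 3, 5, 7, 11, 13, 17, 29, 31, 41}.
v=2: v_2(a)=4, v_2(b)=1; units ≡ 1, 1 (mod 8); ε·ε+αω+βω = 0·0+4·0+1·0 ≡ 0  ⇒  (a,b)_2 = +1.
v=29: a=29^4·(≡26), b=29^2·(≡5) mod 29; (26|29)=-1, (5|29)=+1; (−1)^{4·2·14}·(-1)^2·(+1)^4 = +1.
v=41: a=41^-4·(≡7), b=41^-2·(≡22) mod 41; (7|41)=-1, (22|41)=-1; (−1)^{-4·-2·20}·(-1)^-2·(-1)^-4 = +1.
v=∞: -7735 < 0 and -510510 < 0  ⇒  (a,b)_∞ = -1.
v=31: a=31^-6·(≡11), b=31^-2·(≡17) mod 31; (11|31)=-1, (17|31)=-1; (−1)^{-6·-2·15}·(-1)^-2·(-1)^-6 = +1.
v=13: a=13^11·(≡1), b=13^5·(≡1) mod 13; (1|13)=+1, (1|13)=+1; (−1)^{11·5·6}·(+1)^5·(+1)^11 = +1.
v=5: a=5^-1·(≡3), b=5^-1·(≡2) mod 5; (3|5)=-1, (2|5)=-1; (−1)^{-1·-1·2}·(-1)^-1·(-1)^-1 = +1.
v=11: a=11^2·(≡4), b=11^1·(≡8) mod 11; (4|11)=+1, (8|11)=-1; (−1)^{2·1·5}·(+1)^1·(-1)^2 = +1.
v=3: a=3^2·(≡2), b=3^1·(≡2) mod 3; (2|3)=-1, (2|3)=-1; (−1)^{2·1·1}·(-1)^1·(-1)^2 = -1.
v=17: a=17^3·(≡2), b=17^1·(≡13) mod 17; (2|17)=+1, (13|17)=+1; (−1)^{3·1·8}·(+1)^1·(+1)^3 = +1.
v=7: a=7^-1·(≡4), b=7^-1·(≡3) mod 7; (4|7)=+1, (3|7)=-1; (−1)^{-1·-1·3}·(+1)^-1·(-1)^-1 = +1.
(-7735, -510510 / ℚ) ramifies at {3, ∞}: a division algebra.

[3, inf]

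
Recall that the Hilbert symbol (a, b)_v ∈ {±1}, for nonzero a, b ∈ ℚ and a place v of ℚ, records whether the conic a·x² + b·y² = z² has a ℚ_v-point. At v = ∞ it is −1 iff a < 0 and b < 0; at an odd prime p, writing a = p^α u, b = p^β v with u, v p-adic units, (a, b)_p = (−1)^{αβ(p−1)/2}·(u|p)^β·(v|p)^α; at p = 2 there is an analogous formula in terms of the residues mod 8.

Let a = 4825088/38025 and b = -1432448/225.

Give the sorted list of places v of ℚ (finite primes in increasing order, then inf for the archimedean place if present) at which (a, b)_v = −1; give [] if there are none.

[2, 19]

Mod squares: a ≡ 1178, b ≡ -62. Check v ∈ {∞, 2, 3, 5, 13, 19, 31}.
v=∞: 1178 > 0 and -62 < 0  ⇒  (a,b)_∞ = +1.
v=31: a=31^1·(≡8), b=31^1·(≡21) mod 31; (8|31)=+1, (21|31)=-1; (−1)^{1·1·15}·(+1)^1·(-1)^1 = +1.
v=13: a=13^-2·(≡2), b=13^0·(≡12) mod 13; (2|13)=-1, (12|13)=+1; (−1)^{-2·0·6}·(-1)^0·(+1)^-2 = +1.
v=19: a=19^1·(≡6), b=19^2·(≡18) mod 19; (6|19)=+1, (18|19)=-1; (−1)^{1·2·9}·(+1)^2·(-1)^1 = -1.
v=5: a=5^-2·(≡3), b=5^-2·(≡3) mod 5; (3|5)=-1, (3|5)=-1; (−1)^{-2·-2·2}·(-1)^-2·(-1)^-2 = +1.
v=2: v_2(a)=13, v_2(b)=7; units ≡ 5, 1 (mod 8); ε·ε+αω+βω = 0·0+13·0+7·1 ≡ 1  ⇒  (a,b)_2 = -1.
v=3: a=3^-2·(≡2), b=3^-2·(≡1) mod 3; (2|3)=-1, (1|3)=+1; (−1)^{-2·-2·1}·(-1)^-2·(+1)^-2 = +1.
(1178, -62 / ℚ) ramifies at {2, 19}: a division algebra.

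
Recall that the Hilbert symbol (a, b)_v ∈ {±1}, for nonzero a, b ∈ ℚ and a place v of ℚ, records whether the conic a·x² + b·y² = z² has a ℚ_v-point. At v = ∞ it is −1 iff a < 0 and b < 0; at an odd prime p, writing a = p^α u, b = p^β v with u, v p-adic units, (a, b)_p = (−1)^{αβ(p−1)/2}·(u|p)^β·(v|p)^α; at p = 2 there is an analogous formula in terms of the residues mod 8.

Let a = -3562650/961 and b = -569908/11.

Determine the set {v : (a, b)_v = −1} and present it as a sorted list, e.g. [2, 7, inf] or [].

(a, b) ≡ (-15834, -5423) mod (ℚ^×)²; places V = {2, 3, 5, 7, 11, 13, 17, 29, 31, ∞}.
(a,b)_13: α=1, u≡10; β=0, v≡7 (mod 13); (10|13)=+1, (7|13)=-1; sign (−1)^0·+1^0·-1^1 = -1.
(a,b)_3: α=3, u≡2; β=0, v≡1 (mod 3); (2|3)=-1, (1|3)=+1; sign (−1)^0·-1^0·+1^3 = +1.
(a,b)_31: α=-2, u≡25; β=0, v≡25 (mod 31); (25|31)=+1, (25|31)=+1; sign (−1)^0·+1^0·+1^-2 = +1.
(a,b)_5: α=2, u≡4; β=0, v≡2 (mod 5); (4|5)=+1, (2|5)=-1; sign (−1)^0·+1^0·-1^2 = +1.
(a,b)_29: α=1, u≡13; β=1, v≡22 (mod 29); (13|29)=+1, (22|29)=+1; sign (−1)^0·+1^1·+1^1 = +1.
(a,b)_7: α=1, u≡3; β=0, v≡1 (mod 7); (3|7)=-1, (1|7)=+1; sign (−1)^0·-1^0·+1^1 = +1.
(a,b)_2: α=1, β=2; u≡3, v≡1 (mod 8); ε(u)ε(v)=1·0, αω(v)=1·0, βω(u)=2·1; sum ≡ 0  ⇒  +1.
(a,b)_11: α=0, u≡2; β=-1, v≡2 (mod 11); (2|11)=-1, (2|11)=-1; sign (−1)^0·-1^-1·-1^0 = -1.
(a,b)_17: α=0, u≡12; β=3, v≡8 (mod 17); (12|17)=-1, (8|17)=+1; sign (−1)^0·-1^3·+1^0 = -1.
(a,b)_∞: sgn(-15834)=−, sgn(-5423)=−, so -1.
|Ram(-15834, -5423)| = 4, even; anisotropic at {11, 13, 17, ∞}.

[11, 13, 17, inf]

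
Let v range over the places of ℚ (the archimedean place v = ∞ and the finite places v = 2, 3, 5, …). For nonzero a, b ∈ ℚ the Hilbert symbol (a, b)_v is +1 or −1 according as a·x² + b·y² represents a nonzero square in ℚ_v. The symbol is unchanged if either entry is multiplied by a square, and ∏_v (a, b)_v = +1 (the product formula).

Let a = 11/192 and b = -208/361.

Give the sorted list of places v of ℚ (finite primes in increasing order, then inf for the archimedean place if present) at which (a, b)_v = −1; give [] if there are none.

[3, 13]

(a, b) ≡ (33, -13) mod (ℚ^×)²; places V = {2, 3, 11, 13, 19, ∞}.
(a,b)_2: α=-6, β=4; u≡1, v≡3 (mod 8); ε(u)ε(v)=0·1, αω(v)=-6·1, βω(u)=4·0; sum ≡ 0  ⇒  +1.
(a,b)_3: α=-1, u≡2; β=0, v≡2 (mod 3); (2|3)=-1, (2|3)=-1; sign (−1)^0·-1^0·-1^-1 = -1.
(a,b)_19: α=0, u≡15; β=-2, v≡1 (mod 19); (15|19)=-1, (1|19)=+1; sign (−1)^0·-1^-2·+1^0 = +1.
(a,b)_∞: sgn(33)=+, sgn(-13)=−, so +1.
(a,b)_11: α=1, u≡9; β=0, v≡5 (mod 11); (9|11)=+1, (5|11)=+1; sign (−1)^0·+1^0·+1^1 = +1.
(a,b)_13: α=0, u≡5; β=1, v≡1 (mod 13); (5|13)=-1, (1|13)=+1; sign (−1)^0·-1^1·+1^0 = -1.
|Ram(33, -13)| = 2, even; anisotropic at {3, 13}.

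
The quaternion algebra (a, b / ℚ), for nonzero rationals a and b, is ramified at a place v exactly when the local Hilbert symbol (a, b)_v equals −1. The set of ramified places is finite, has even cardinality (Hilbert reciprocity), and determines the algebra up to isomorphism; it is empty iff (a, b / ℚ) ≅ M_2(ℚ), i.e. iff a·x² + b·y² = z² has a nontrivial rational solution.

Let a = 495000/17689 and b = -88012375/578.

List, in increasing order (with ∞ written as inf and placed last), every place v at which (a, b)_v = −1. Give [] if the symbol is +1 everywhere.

Mod squares: a ≡ 22, b ≡ -110. Check v ∈ {∞, 2, 3, 5, 7, 11, 17, 19, 23}.
v=3: a=3^2·(≡1), b=3^0·(≡1) mod 3; (1|3)=+1, (1|3)=+1; (−1)^{2·0·1}·(+1)^0·(+1)^2 = +1.
v=7: a=7^-2·(≡4), b=7^0·(≡1) mod 7; (4|7)=+1, (1|7)=+1; (−1)^{-2·0·3}·(+1)^0·(+1)^-2 = +1.
v=19: a=19^-2·(≡8), b=19^0·(≡16) mod 19; (8|19)=-1, (16|19)=+1; (−1)^{-2·0·9}·(-1)^0·(+1)^-2 = +1.
v=23: a=23^0·(≡20), b=23^2·(≡10) mod 23; (20|23)=-1, (10|23)=-1; (−1)^{0·2·11}·(-1)^2·(-1)^0 = +1.
v=11: a=11^1·(≡10), b=11^3·(≡3) mod 11; (10|11)=-1, (3|11)=+1; (−1)^{1·3·5}·(-1)^3·(+1)^1 = +1.
v=∞: 22 > 0 and -110 < 0  ⇒  (a,b)_∞ = +1.
v=2: v_2(a)=3, v_2(b)=-1; units ≡ 3, 1 (mod 8); ε·ε+αω+βω = 1·0+3·0+-1·1 ≡ 1  ⇒  (a,b)_2 = -1.
v=5: a=5^4·(≡3), b=5^3·(≡2) mod 5; (3|5)=-1, (2|5)=-1; (−1)^{4·3·2}·(-1)^3·(-1)^4 = -1.
v=17: a=17^0·(≡5), b=17^-2·(≡4) mod 17; (5|17)=-1, (4|17)=+1; (−1)^{0·-2·8}·(-1)^-2·(+1)^0 = +1.
Ram(22, -110) = {2, 5}; no ℚ_2-point on the conic.

[2, 5]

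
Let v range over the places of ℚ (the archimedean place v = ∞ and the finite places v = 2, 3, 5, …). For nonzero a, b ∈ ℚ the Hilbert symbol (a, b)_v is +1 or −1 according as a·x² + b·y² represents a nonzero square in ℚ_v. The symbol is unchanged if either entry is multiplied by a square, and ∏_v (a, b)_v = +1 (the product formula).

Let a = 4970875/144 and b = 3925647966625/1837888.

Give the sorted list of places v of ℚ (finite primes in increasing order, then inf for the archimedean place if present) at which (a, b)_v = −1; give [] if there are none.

Mod squares: a ≡ 198835, b ≡ 650845. Check v ∈ {∞, 2, 3, 5, 7, 11, 13, 17, 19, 23, 31, 47}.
v=11: a=11^0·(≡8), b=11^2·(≡2) mod 11; (8|11)=-1, (2|11)=-1; (−1)^{0·2·5}·(-1)^2·(-1)^0 = +1.
v=23: a=23^1·(≡22), b=23^2·(≡15) mod 23; (22|23)=-1, (15|23)=-1; (−1)^{1·2·11}·(-1)^2·(-1)^1 = -1.
v=5: a=5^3·(≡3), b=5^3·(≡1) mod 5; (3|5)=-1, (1|5)=+1; (−1)^{3·3·2}·(-1)^3·(+1)^3 = -1.
v=13: a=13^1·(≡6), b=13^-1·(≡8) mod 13; (6|13)=-1, (8|13)=-1; (−1)^{1·-1·6}·(-1)^-1·(-1)^1 = +1.
v=31: a=31^0·(≡9), b=31^1·(≡1) mod 31; (9|31)=+1, (1|31)=+1; (−1)^{0·1·15}·(+1)^1·(+1)^0 = +1.
v=3: a=3^-2·(≡1), b=3^0·(≡1) mod 3; (1|3)=+1, (1|3)=+1; (−1)^{-2·0·1}·(+1)^0·(+1)^-2 = +1.
v=∞: 198835 > 0 and 650845 > 0  ⇒  (a,b)_∞ = +1.
v=47: a=47^0·(≡36), b=47^-2·(≡4) mod 47; (36|47)=+1, (4|47)=+1; (−1)^{0·-2·23}·(+1)^-2·(+1)^0 = +1.
v=19: a=19^1·(≡3), b=19^1·(≡6) mod 19; (3|19)=-1, (6|19)=+1; (−1)^{1·1·9}·(-1)^1·(+1)^1 = +1.
v=7: a=7^1·(≡6), b=7^2·(≡6) mod 7; (6|7)=-1, (6|7)=-1; (−1)^{1·2·3}·(-1)^2·(-1)^1 = -1.
v=17: a=17^0·(≡3), b=17^1·(≡16) mod 17; (3|17)=-1, (16|17)=+1; (−1)^{0·1·8}·(-1)^1·(+1)^0 = -1.
v=2: v_2(a)=-4, v_2(b)=-6; units ≡ 3, 5 (mod 8); ε·ε+αω+βω = 1·0+-4·1+-6·1 ≡ 0  ⇒  (a,b)_2 = +1.
|Ram(198835, 650845)| = 4, even; anisotropic at {5, 7, 17, 23}.

[5, 7, 17, 23]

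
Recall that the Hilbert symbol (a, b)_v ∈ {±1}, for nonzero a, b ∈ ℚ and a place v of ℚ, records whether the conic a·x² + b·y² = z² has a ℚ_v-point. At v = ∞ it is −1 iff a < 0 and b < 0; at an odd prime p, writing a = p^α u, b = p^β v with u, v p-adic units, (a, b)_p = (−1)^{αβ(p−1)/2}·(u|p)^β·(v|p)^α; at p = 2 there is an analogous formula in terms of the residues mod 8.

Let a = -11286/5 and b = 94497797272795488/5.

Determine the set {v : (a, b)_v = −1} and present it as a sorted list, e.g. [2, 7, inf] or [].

Mod squares: a ≡ -6270, b ≡ 1217710. Check v ∈ {∞, 2, 3, 5, 11, 13, 17, 19, 29}.
v=5: a=5^-1·(≡4), b=5^-1·(≡3) mod 5; (4|5)=+1, (3|5)=-1; (−1)^{-1·-1·2}·(+1)^-1·(-1)^-1 = -1.
v=13: a=13^0·(≡10), b=13^3·(≡6) mod 13; (10|13)=+1, (6|13)=-1; (−1)^{0·3·6}·(+1)^3·(-1)^0 = +1.
v=19: a=19^1·(≡18), b=19^1·(≡15) mod 19; (18|19)=-1, (15|19)=-1; (−1)^{1·1·9}·(-1)^1·(-1)^1 = -1.
v=∞: -6270 < 0 and 1217710 > 0  ⇒  (a,b)_∞ = +1.
v=2: v_2(a)=1, v_2(b)=5; units ≡ 1, 7 (mod 8); ε·ε+αω+βω = 0·1+1·0+5·0 ≡ 0  ⇒  (a,b)_2 = +1.
v=17: a=17^0·(≡14), b=17^1·(≡15) mod 17; (14|17)=-1, (15|17)=+1; (−1)^{0·1·8}·(-1)^1·(+1)^0 = -1.
v=29: a=29^0·(≡28), b=29^1·(≡14) mod 29; (28|29)=+1, (14|29)=-1; (−1)^{0·1·14}·(+1)^1·(-1)^0 = +1.
v=11: a=11^1·(≡6), b=11^6·(≡10) mod 11; (6|11)=-1, (10|11)=-1; (−1)^{1·6·5}·(-1)^6·(-1)^1 = -1.
v=3: a=3^3·(≡1), b=3^4·(≡1) mod 3; (1|3)=+1, (1|3)=+1; (−1)^{3·4·1}·(+1)^4·(+1)^3 = +1.
(-6270, 1217710 / ℚ) ramifies at {5, 11, 17, 19}: a division algebra.

[5, 11, 17, 19]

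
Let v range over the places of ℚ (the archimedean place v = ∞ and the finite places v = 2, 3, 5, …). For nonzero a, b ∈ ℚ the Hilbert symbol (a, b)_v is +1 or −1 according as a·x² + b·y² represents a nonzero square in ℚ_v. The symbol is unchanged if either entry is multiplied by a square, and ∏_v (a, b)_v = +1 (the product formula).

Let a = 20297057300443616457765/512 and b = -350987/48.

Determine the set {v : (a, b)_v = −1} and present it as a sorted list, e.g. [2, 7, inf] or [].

Mod squares: a ≡ 8970, b ≡ -21489. Check v ∈ {∞, 2, 3, 5, 7, 11, 13, 19, 23, 29}.
v=11: a=11^2·(≡5), b=11^0·(≡3) mod 11; (5|11)=+1, (3|11)=+1; (−1)^{2·0·5}·(+1)^0·(+1)^2 = +1.
v=23: a=23^1·(≡10), b=23^0·(≡8) mod 23; (10|23)=-1, (8|23)=+1; (−1)^{1·0·11}·(-1)^0·(+1)^1 = +1.
v=19: a=19^4·(≡18), b=19^1·(≡9) mod 19; (18|19)=-1, (9|19)=+1; (−1)^{4·1·9}·(-1)^1·(+1)^4 = -1.
v=7: a=7^4·(≡6), b=7^2·(≡2) mod 7; (6|7)=-1, (2|7)=+1; (−1)^{4·2·3}·(-1)^2·(+1)^4 = +1.
v=2: v_2(a)=-9, v_2(b)=-4; units ≡ 5, 7 (mod 8); ε·ε+αω+βω = 0·1+-9·0+-4·1 ≡ 0  ⇒  (a,b)_2 = +1.
v=3: a=3^1·(≡2), b=3^-1·(≡1) mod 3; (2|3)=-1, (1|3)=+1; (−1)^{1·-1·1}·(-1)^-1·(+1)^1 = +1.
v=13: a=13^3·(≡1), b=13^1·(≡6) mod 13; (1|13)=+1, (6|13)=-1; (−1)^{3·1·6}·(+1)^1·(-1)^3 = -1.
v=∞: 8970 > 0 and -21489 < 0  ⇒  (a,b)_∞ = +1.
v=5: a=5^1·(≡4), b=5^0·(≡1) mod 5; (4|5)=+1, (1|5)=+1; (−1)^{1·0·2}·(+1)^0·(+1)^1 = +1.
v=29: a=29^4·(≡4), b=29^1·(≡1) mod 29; (4|29)=+1, (1|29)=+1; (−1)^{4·1·14}·(+1)^1·(+1)^4 = +1.
|Ram(8970, -21489)| = 2, even; anisotropic at {13, 19}.

[13, 19]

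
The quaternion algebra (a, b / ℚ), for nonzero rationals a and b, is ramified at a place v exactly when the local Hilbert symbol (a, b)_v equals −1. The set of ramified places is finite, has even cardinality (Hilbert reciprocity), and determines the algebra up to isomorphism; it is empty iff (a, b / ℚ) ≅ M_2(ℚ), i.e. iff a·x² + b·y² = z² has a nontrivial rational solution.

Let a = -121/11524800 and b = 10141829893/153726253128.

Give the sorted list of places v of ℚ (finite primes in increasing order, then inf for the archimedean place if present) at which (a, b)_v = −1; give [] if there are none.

[2, 3]

(a, b) ≡ (-3, 26) mod (ℚ^×)²; places V = {2, 3, 5, 7, 11, 13, 17, 23, 31, 41, 53, ∞}.
(a,b)_23: α=0, u≡22; β=-2, v≡8 (mod 23); (22|23)=-1, (8|23)=+1; sign (−1)^0·-1^-2·+1^0 = +1.
(a,b)_3: α=-1, u≡2; β=-2, v≡2 (mod 3); (2|3)=-1, (2|3)=-1; sign (−1)^0·-1^-2·-1^-1 = -1.
(a,b)_13: α=0, u≡9; β=1, v≡6 (mod 13); (9|13)=+1, (6|13)=-1; sign (−1)^0·+1^1·-1^0 = +1.
(a,b)_2: α=-6, β=-3; u≡5, v≡5 (mod 8); ε(u)ε(v)=0·0, αω(v)=-6·1, βω(u)=-3·1; sum ≡ 1  ⇒  -1.
(a,b)_53: α=0, u≡48; β=2, v≡32 (mod 53); (48|53)=-1, (32|53)=-1; sign (−1)^0·-1^2·-1^0 = +1.
(a,b)_17: α=0, u≡7; β=2, v≡15 (mod 17); (7|17)=-1, (15|17)=+1; sign (−1)^0·-1^2·+1^0 = +1.
(a,b)_31: α=0, u≡19; β=2, v≡3 (mod 31); (19|31)=+1, (3|31)=-1; sign (−1)^0·+1^2·-1^0 = +1.
(a,b)_41: α=0, u≡3; β=-2, v≡13 (mod 41); (3|41)=-1, (13|41)=-1; sign (−1)^0·-1^-2·-1^0 = +1.
(a,b)_7: α=-4, u≡1; β=-4, v≡6 (mod 7); (1|7)=+1, (6|7)=-1; sign (−1)^0·+1^-4·-1^-4 = +1.
(a,b)_11: α=2, u≡10; β=0, v≡1 (mod 11); (10|11)=-1, (1|11)=+1; sign (−1)^0·-1^0·+1^2 = +1.
(a,b)_5: α=-2, u≡2; β=0, v≡1 (mod 5); (2|5)=-1, (1|5)=+1; sign (−1)^0·-1^0·+1^-2 = +1.
(a,b)_∞: sgn(-3)=−, sgn(26)=+, so +1.
Ram(-3, 26) = {2, 3}; no ℚ_2-point on the conic.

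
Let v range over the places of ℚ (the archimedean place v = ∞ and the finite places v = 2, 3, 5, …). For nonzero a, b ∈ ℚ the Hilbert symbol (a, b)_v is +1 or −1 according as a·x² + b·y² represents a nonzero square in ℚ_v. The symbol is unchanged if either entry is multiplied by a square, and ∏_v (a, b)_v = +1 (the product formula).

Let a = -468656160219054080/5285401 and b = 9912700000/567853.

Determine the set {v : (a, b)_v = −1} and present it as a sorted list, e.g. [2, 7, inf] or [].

[5, 13]

Mod squares: a ≡ -455, b ≡ 910. Check v ∈ {∞, 2, 5, 7, 11, 13, 17, 19, 43}.
v=∞: -455 < 0 and 910 > 0  ⇒  (a,b)_∞ = +1.
v=43: a=43^2·(≡33), b=43^0·(≡26) mod 43; (33|43)=-1, (26|43)=-1; (−1)^{2·0·21}·(-1)^0·(-1)^2 = +1.
v=2: v_2(a)=14, v_2(b)=5; units ≡ 1, 7 (mod 8); ε·ε+αω+βω = 0·1+14·0+5·0 ≡ 0  ⇒  (a,b)_2 = +1.
v=19: a=19^-2·(≡1), b=19^-2·(≡16) mod 19; (1|19)=+1, (16|19)=+1; (−1)^{-2·-2·9}·(+1)^-2·(+1)^-2 = +1.
v=7: a=7^7·(≡6), b=7^3·(≡4) mod 7; (6|7)=-1, (4|7)=+1; (−1)^{7·3·3}·(-1)^3·(+1)^7 = +1.
v=13: a=13^1·(≡3), b=13^-1·(≡8) mod 13; (3|13)=+1, (8|13)=-1; (−1)^{1·-1·6}·(+1)^-1·(-1)^1 = -1.
v=17: a=17^2·(≡2), b=17^2·(≡9) mod 17; (2|17)=+1, (9|17)=+1; (−1)^{2·2·8}·(+1)^2·(+1)^2 = +1.
v=11: a=11^-4·(≡10), b=11^-2·(≡7) mod 11; (10|11)=-1, (7|11)=-1; (−1)^{-4·-2·5}·(-1)^-2·(-1)^-4 = +1.
v=5: a=5^1·(≡4), b=5^5·(≡3) mod 5; (4|5)=+1, (3|5)=-1; (−1)^{1·5·2}·(+1)^5·(-1)^1 = -1.
Ram(-455, 910) = {5, 13}; no ℚ_5-point on the conic.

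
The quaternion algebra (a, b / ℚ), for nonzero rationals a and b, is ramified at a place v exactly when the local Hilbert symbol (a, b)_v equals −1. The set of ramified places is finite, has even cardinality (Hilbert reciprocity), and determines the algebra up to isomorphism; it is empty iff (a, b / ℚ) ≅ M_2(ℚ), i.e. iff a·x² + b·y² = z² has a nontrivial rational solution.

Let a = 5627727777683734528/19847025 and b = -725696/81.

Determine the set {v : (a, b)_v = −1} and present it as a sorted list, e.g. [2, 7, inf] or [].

(a, b) ≡ (247, -11339) mod (ℚ^×)²; places V = {2, 3, 5, 11, 13, 17, 19, 23, 29, ∞}.
(a,b)_19: α=1, u≡13; β=0, v≡17 (mod 19); (13|19)=-1, (17|19)=+1; sign (−1)^0·-1^0·+1^1 = +1.
(a,b)_5: α=-2, u≡3; β=0, v≡4 (mod 5); (3|5)=-1, (4|5)=+1; sign (−1)^0·-1^0·+1^-2 = +1.
(a,b)_17: α=2, u≡8; β=1, v≡13 (mod 17); (8|17)=+1, (13|17)=+1; sign (−1)^0·+1^1·+1^2 = +1.
(a,b)_11: α=-2, u≡9; β=0, v≡10 (mod 11); (9|11)=+1, (10|11)=-1; sign (−1)^0·+1^0·-1^-2 = +1.
(a,b)_23: α=2, u≡14; β=1, v≡8 (mod 23); (14|23)=-1, (8|23)=+1; sign (−1)^0·-1^1·+1^2 = -1.
(a,b)_13: α=3, u≡6; β=0, v≡1 (mod 13); (6|13)=-1, (1|13)=+1; sign (−1)^0·-1^0·+1^3 = +1.
(a,b)_29: α=2, u≡8; β=1, v≡14 (mod 29); (8|29)=-1, (14|29)=-1; sign (−1)^0·-1^1·-1^2 = -1.
(a,b)_2: α=20, β=6; u≡7, v≡5 (mod 8); ε(u)ε(v)=1·0, αω(v)=20·1, βω(u)=6·0; sum ≡ 0  ⇒  +1.
(a,b)_∞: sgn(247)=+, sgn(-11339)=−, so +1.
(a,b)_3: α=-8, u≡1; β=-4, v≡1 (mod 3); (1|3)=+1, (1|3)=+1; sign (−1)^0·+1^-4·+1^-8 = +1.
Ram(247, -11339) = {23, 29}; no ℚ_23-point on the conic.

[23, 29]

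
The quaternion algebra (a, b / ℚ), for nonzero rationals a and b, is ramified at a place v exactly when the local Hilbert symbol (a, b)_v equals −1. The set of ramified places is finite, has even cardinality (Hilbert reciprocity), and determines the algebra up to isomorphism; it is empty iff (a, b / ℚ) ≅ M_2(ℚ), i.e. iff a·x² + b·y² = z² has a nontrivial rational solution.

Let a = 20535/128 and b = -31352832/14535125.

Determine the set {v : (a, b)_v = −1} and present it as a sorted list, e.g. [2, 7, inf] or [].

(a, b) ≡ (30, -210) mod (ℚ^×)²; places V = {2, 3, 5, 7, 11, 31, 37, ∞}.
(a,b)_∞: sgn(30)=+, sgn(-210)=−, so +1.
(a,b)_2: α=-7, β=11; u≡7, v≡7 (mod 8); ε(u)ε(v)=1·1, αω(v)=-7·0, βω(u)=11·0; sum ≡ 1  ⇒  -1.
(a,b)_5: α=1, u≡4; β=-3, v≡3 (mod 5); (4|5)=+1, (3|5)=-1; sign (−1)^0·+1^-3·-1^1 = -1.
(a,b)_11: α=0, u≡6; β=-2, v≡10 (mod 11); (6|11)=-1, (10|11)=-1; sign (−1)^0·-1^-2·-1^0 = +1.
(a,b)_37: α=2, u≡27; β=0, v≡10 (mod 37); (27|37)=+1, (10|37)=+1; sign (−1)^0·+1^0·+1^2 = +1.
(a,b)_31: α=0, u≡11; β=-2, v≡7 (mod 31); (11|31)=-1, (7|31)=+1; sign (−1)^0·-1^-2·+1^0 = +1.
(a,b)_7: α=0, u≡2; β=1, v≡3 (mod 7); (2|7)=+1, (3|7)=-1; sign (−1)^0·+1^1·-1^0 = +1.
(a,b)_3: α=1, u≡1; β=7, v≡2 (mod 3); (1|3)=+1, (2|3)=-1; sign (−1)^1·+1^7·-1^1 = +1.
|Ram(30, -210)| = 2, even; anisotropic at {2, 5}.

[2, 5]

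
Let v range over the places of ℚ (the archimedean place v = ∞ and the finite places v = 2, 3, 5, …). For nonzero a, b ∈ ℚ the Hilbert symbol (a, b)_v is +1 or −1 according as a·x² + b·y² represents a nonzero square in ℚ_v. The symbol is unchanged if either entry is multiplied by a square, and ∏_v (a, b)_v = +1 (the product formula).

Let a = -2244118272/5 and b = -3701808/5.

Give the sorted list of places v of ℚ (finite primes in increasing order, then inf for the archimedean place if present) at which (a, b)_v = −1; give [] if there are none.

[11, 31, 41, inf]

(a, b) ≡ (-362235, -128535) mod (ℚ^×)²; places V = {2, 3, 5, 11, 19, 31, 41, ∞}.
(a,b)_5: α=-1, u≡3; β=-1, v≡2 (mod 5); (3|5)=-1, (2|5)=-1; sign (−1)^0·-1^-1·-1^-1 = +1.
(a,b)_∞: sgn(-362235)=−, sgn(-128535)=−, so -1.
(a,b)_19: α=1, u≡11; β=1, v≡14 (mod 19); (11|19)=+1, (14|19)=-1; sign (−1)^1·+1^1·-1^1 = +1.
(a,b)_31: α=1, u≡8; β=0, v≡30 (mod 31); (8|31)=+1, (30|31)=-1; sign (−1)^0·+1^0·-1^1 = -1.
(a,b)_2: α=8, β=4; u≡5, v≡1 (mod 8); ε(u)ε(v)=0·0, αω(v)=8·0, βω(u)=4·1; sum ≡ 0  ⇒  +1.
(a,b)_11: α=2, u≡6; β=1, v≡10 (mod 11); (6|11)=-1, (10|11)=-1; sign (−1)^0·-1^1·-1^2 = -1.
(a,b)_3: α=1, u≡2; β=3, v≡1 (mod 3); (2|3)=-1, (1|3)=+1; sign (−1)^1·-1^3·+1^1 = +1.
(a,b)_41: α=1, u≡16; β=1, v≡7 (mod 41); (16|41)=+1, (7|41)=-1; sign (−1)^0·+1^1·-1^1 = -1.
Ram(-362235, -128535) = {11, 31, 41, ∞}; no ℚ_11-point on the conic.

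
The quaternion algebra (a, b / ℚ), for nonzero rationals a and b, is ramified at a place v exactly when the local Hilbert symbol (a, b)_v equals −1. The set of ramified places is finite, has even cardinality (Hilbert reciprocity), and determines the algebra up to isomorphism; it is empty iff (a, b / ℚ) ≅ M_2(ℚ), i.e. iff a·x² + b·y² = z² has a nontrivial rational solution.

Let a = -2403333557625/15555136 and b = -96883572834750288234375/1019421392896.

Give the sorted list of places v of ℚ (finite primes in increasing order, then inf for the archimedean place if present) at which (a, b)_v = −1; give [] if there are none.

Mod squares: a ≡ -21945, b ≡ -7. Check v ∈ {∞, 2, 3, 5, 7, 11, 13, 17, 19, 23, 29}.
v=29: a=29^-2·(≡27), b=29^-2·(≡22) mod 29; (27|29)=-1, (22|29)=+1; (−1)^{-2·-2·14}·(-1)^-2·(+1)^-2 = +1.
v=11: a=11^1·(≡8), b=11^0·(≡4) mod 11; (8|11)=-1, (4|11)=+1; (−1)^{1·0·5}·(-1)^0·(+1)^1 = +1.
v=13: a=13^2·(≡1), b=13^2·(≡8) mod 13; (1|13)=+1, (8|13)=-1; (−1)^{2·2·6}·(+1)^2·(-1)^2 = +1.
v=7: a=7^3·(≡1), b=7^9·(≡3) mod 7; (1|7)=+1, (3|7)=-1; (−1)^{3·9·3}·(+1)^9·(-1)^3 = +1.
v=5: a=5^3·(≡4), b=5^6·(≡3) mod 5; (4|5)=+1, (3|5)=-1; (−1)^{3·6·2}·(+1)^6·(-1)^3 = -1.
v=17: a=17^-2·(≡15), b=17^-2·(≡12) mod 17; (15|17)=+1, (12|17)=-1; (−1)^{-2·-2·8}·(+1)^-2·(-1)^-2 = +1.
v=19: a=19^1·(≡1), b=19^2·(≡2) mod 19; (1|19)=+1, (2|19)=-1; (−1)^{1·2·9}·(+1)^2·(-1)^1 = -1.
v=23: a=23^2·(≡22), b=23^4·(≡16) mod 23; (22|23)=-1, (16|23)=+1; (−1)^{2·4·11}·(-1)^4·(+1)^2 = +1.
v=3: a=3^1·(≡2), b=3^2·(≡2) mod 3; (2|3)=-1, (2|3)=-1; (−1)^{1·2·1}·(-1)^2·(-1)^1 = -1.
v=2: v_2(a)=-6, v_2(b)=-22; units ≡ 7, 1 (mod 8); ε·ε+αω+βω = 1·0+-6·0+-22·0 ≡ 0  ⇒  (a,b)_2 = +1.
v=∞: -21945 < 0 and -7 < 0  ⇒  (a,b)_∞ = -1.
Ram(-21945, -7) = {3, 5, 19, ∞}; no ℚ_3-point on the conic.

[3, 5, 19, inf]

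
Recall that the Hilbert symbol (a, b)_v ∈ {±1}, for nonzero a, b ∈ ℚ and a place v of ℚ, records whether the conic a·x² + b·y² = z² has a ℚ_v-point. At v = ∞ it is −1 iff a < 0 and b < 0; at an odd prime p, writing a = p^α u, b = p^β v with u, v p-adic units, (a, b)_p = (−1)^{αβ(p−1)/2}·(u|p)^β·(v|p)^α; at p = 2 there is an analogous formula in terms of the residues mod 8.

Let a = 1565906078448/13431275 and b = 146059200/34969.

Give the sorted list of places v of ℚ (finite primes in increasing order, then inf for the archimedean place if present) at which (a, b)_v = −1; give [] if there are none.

(a, b) ≡ (7733, 23) mod (ℚ^×)²; places V = {2, 3, 5, 7, 11, 13, 17, 19, 23, 37, ∞}.
(a,b)_19: α=3, u≡8; β=0, v≡7 (mod 19); (8|19)=-1, (7|19)=+1; sign (−1)^0·-1^0·+1^3 = +1.
(a,b)_∞: sgn(7733)=+, sgn(23)=+, so +1.
(a,b)_11: α=-1, u≡10; β=-2, v≡4 (mod 11); (10|11)=-1, (4|11)=+1; sign (−1)^0·-1^-2·+1^-1 = +1.
(a,b)_17: α=-2, u≡2; β=-2, v≡14 (mod 17); (2|17)=+1, (14|17)=-1; sign (−1)^0·+1^-2·-1^-2 = +1.
(a,b)_2: α=4, β=6; u≡5, v≡7 (mod 8); ε(u)ε(v)=0·1, αω(v)=4·0, βω(u)=6·1; sum ≡ 0  ⇒  +1.
(a,b)_7: α=0, u≡3; β=2, v≡1 (mod 7); (3|7)=-1, (1|7)=+1; sign (−1)^0·-1^2·+1^0 = +1.
(a,b)_3: α=6, u≡2; β=4, v≡2 (mod 3); (2|3)=-1, (2|3)=-1; sign (−1)^0·-1^4·-1^6 = +1.
(a,b)_37: α=1, u≡8; β=0, v≡18 (mod 37); (8|37)=-1, (18|37)=-1; sign (−1)^0·-1^0·-1^1 = -1.
(a,b)_23: α=2, u≡17; β=1, v≡6 (mod 23); (17|23)=-1, (6|23)=+1; sign (−1)^0·-1^1·+1^2 = -1.
(a,b)_5: α=-2, u≡3; β=2, v≡2 (mod 5); (3|5)=-1, (2|5)=-1; sign (−1)^0·-1^2·-1^-2 = +1.
(a,b)_13: α=-2, u≡6; β=0, v≡12 (mod 13); (6|13)=-1, (12|13)=+1; sign (−1)^0·-1^0·+1^-2 = +1.
(7733, 23 / ℚ) ramifies at {23, 37}: a division algebra.

[23, 37]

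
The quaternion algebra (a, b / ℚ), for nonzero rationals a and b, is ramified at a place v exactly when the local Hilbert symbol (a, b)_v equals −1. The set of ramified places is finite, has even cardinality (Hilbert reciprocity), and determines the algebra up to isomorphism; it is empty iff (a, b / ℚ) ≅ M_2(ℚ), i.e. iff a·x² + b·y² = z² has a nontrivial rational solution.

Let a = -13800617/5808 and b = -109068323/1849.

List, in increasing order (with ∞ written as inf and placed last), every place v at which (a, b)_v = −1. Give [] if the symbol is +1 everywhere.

Mod squares: a ≡ -51, b ≡ -64883. Check v ∈ {∞, 2, 3, 7, 11, 13, 17, 23, 31, 41, 43, 53}.
v=17: a=17^3·(≡12), b=17^0·(≡3) mod 17; (12|17)=-1, (3|17)=-1; (−1)^{3·0·8}·(-1)^0·(-1)^3 = -1.
v=43: a=43^0·(≡6), b=43^-2·(≡16) mod 43; (6|43)=+1, (16|43)=+1; (−1)^{0·-2·21}·(+1)^-2·(+1)^0 = +1.
v=∞: -51 < 0 and -64883 < 0  ⇒  (a,b)_∞ = -1.
v=11: a=11^-2·(≡4), b=11^0·(≡10) mod 11; (4|11)=+1, (10|11)=-1; (−1)^{-2·0·5}·(+1)^0·(-1)^-2 = +1.
v=23: a=23^0·(≡8), b=23^1·(≡12) mod 23; (8|23)=+1, (12|23)=+1; (−1)^{0·1·11}·(+1)^1·(+1)^0 = +1.
v=41: a=41^0·(≡10), b=41^2·(≡5) mod 41; (10|41)=+1, (5|41)=+1; (−1)^{0·2·20}·(+1)^2·(+1)^0 = +1.
v=13: a=13^0·(≡4), b=13^1·(≡10) mod 13; (4|13)=+1, (10|13)=+1; (−1)^{0·1·6}·(+1)^1·(+1)^0 = +1.
v=53: a=53^2·(≡33), b=53^0·(≡52) mod 53; (33|53)=-1, (52|53)=+1; (−1)^{2·0·26}·(-1)^0·(+1)^2 = +1.
v=31: a=31^0·(≡22), b=31^1·(≡13) mod 31; (22|31)=-1, (13|31)=-1; (−1)^{0·1·15}·(-1)^1·(-1)^0 = -1.
v=2: v_2(a)=-4, v_2(b)=0; units ≡ 5, 5 (mod 8); ε·ε+αω+βω = 0·0+-4·1+0·1 ≡ 0  ⇒  (a,b)_2 = +1.
v=7: a=7^0·(≡6), b=7^1·(≡6) mod 7; (6|7)=-1, (6|7)=-1; (−1)^{0·1·3}·(-1)^1·(-1)^0 = -1.
v=3: a=3^-1·(≡1), b=3^0·(≡1) mod 3; (1|3)=+1, (1|3)=+1; (−1)^{-1·0·1}·(+1)^0·(+1)^-1 = +1.
Ram(-51, -64883) = {7, 17, 31, ∞}; no ℚ_7-point on the conic.

[7, 17, 31, inf]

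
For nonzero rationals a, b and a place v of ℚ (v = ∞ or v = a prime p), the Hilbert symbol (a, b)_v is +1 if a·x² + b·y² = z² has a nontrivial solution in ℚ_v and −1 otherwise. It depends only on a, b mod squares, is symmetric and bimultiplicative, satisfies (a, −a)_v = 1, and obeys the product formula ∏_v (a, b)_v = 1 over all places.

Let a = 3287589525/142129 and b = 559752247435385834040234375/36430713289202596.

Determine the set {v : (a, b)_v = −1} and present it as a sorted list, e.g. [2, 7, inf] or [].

[3, 11]

Mod squares: a ≡ 341, b ≡ 1023. Check v ∈ {∞, 2, 3, 5, 7, 11, 13, 23, 29, 31, 43}.
v=29: a=29^-2·(≡23), b=29^-6·(≡10) mod 29; (23|29)=+1, (10|29)=-1; (−1)^{-2·-6·14}·(+1)^-6·(-1)^-2 = +1.
v=13: a=13^-2·(≡10), b=13^-2·(≡9) mod 13; (10|13)=+1, (9|13)=+1; (−1)^{-2·-2·6}·(+1)^-2·(+1)^-2 = +1.
v=23: a=23^2·(≡20), b=23^4·(≡20) mod 23; (20|23)=-1, (20|23)=-1; (−1)^{2·4·11}·(-1)^4·(-1)^2 = +1.
v=43: a=43^0·(≡41), b=43^-2·(≡8) mod 43; (41|43)=+1, (8|43)=-1; (−1)^{0·-2·21}·(+1)^-2·(-1)^0 = +1.
v=11: a=11^1·(≡9), b=11^3·(≡9) mod 11; (9|11)=+1, (9|11)=+1; (−1)^{1·3·5}·(+1)^3·(+1)^1 = -1.
v=2: v_2(a)=0, v_2(b)=-2; units ≡ 5, 7 (mod 8); ε·ε+αω+βω = 0·1+0·0+-2·1 ≡ 0  ⇒  (a,b)_2 = +1.
v=3: a=3^6·(≡2), b=3^17·(≡2) mod 3; (2|3)=-1, (2|3)=-1; (−1)^{6·17·1}·(-1)^17·(-1)^6 = -1.
v=5: a=5^2·(≡4), b=5^8·(≡3) mod 5; (4|5)=+1, (3|5)=-1; (−1)^{2·8·2}·(+1)^8·(-1)^2 = +1.
v=∞: 341 > 0 and 1023 > 0  ⇒  (a,b)_∞ = +1.
v=31: a=31^1·(≡11), b=31^3·(≡28) mod 31; (11|31)=-1, (28|31)=+1; (−1)^{1·3·15}·(-1)^3·(+1)^1 = +1.
v=7: a=7^0·(≡3), b=7^-2·(≡4) mod 7; (3|7)=-1, (4|7)=+1; (−1)^{0·-2·3}·(-1)^-2·(+1)^0 = +1.
|Ram(341, 1023)| = 2, even; anisotropic at {3, 11}.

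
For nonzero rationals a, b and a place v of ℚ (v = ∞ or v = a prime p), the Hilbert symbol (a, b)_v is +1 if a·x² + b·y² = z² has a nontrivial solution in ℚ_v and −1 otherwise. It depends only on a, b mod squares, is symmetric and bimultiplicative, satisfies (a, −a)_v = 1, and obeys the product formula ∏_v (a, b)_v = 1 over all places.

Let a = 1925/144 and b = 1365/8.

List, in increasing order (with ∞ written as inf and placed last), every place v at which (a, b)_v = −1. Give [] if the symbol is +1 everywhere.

(a, b) ≡ (77, 2730) mod (ℚ^×)²; places V = {2, 3, 5, 7, 11, 13, ∞}.
(a,b)_5: α=2, u≡3; β=1, v≡1 (mod 5); (3|5)=-1, (1|5)=+1; sign (−1)^0·-1^1·+1^2 = -1.
(a,b)_7: α=1, u≡4; β=1, v≡6 (mod 7); (4|7)=+1, (6|7)=-1; sign (−1)^1·+1^1·-1^1 = +1.
(a,b)_11: α=1, u≡10; β=0, v≡7 (mod 11); (10|11)=-1, (7|11)=-1; sign (−1)^0·-1^0·-1^1 = -1.
(a,b)_13: α=0, u≡1; β=1, v≡5 (mod 13); (1|13)=+1, (5|13)=-1; sign (−1)^0·+1^1·-1^0 = +1.
(a,b)_∞: sgn(77)=+, sgn(2730)=+, so +1.
(a,b)_2: α=-4, β=-3; u≡5, v≡5 (mod 8); ε(u)ε(v)=0·0, αω(v)=-4·1, βω(u)=-3·1; sum ≡ 1  ⇒  -1.
(a,b)_3: α=-2, u≡2; β=1, v≡1 (mod 3); (2|3)=-1, (1|3)=+1; sign (−1)^0·-1^1·+1^-2 = -1.
(77, 2730 / ℚ) ramifies at {2, 3, 5, 11}: a division algebra.

[2, 3, 5, 11]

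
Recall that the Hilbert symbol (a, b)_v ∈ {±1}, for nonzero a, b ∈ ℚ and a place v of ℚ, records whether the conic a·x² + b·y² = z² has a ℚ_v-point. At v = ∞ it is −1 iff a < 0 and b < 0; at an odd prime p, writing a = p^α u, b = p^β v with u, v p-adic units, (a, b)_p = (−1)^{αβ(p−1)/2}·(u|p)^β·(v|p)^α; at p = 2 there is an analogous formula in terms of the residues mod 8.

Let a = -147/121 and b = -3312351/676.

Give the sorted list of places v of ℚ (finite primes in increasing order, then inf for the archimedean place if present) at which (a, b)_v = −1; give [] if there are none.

[29, inf]

Mod squares: a ≡ -3, b ≡ -7511. Check v ∈ {∞, 2, 3, 7, 11, 13, 29, 37}.
v=37: a=37^0·(≡26), b=37^1·(≡35) mod 37; (26|37)=+1, (35|37)=-1; (−1)^{0·1·18}·(+1)^1·(-1)^0 = +1.
v=3: a=3^1·(≡2), b=3^2·(≡1) mod 3; (2|3)=-1, (1|3)=+1; (−1)^{1·2·1}·(-1)^2·(+1)^1 = +1.
v=13: a=13^0·(≡12), b=13^-2·(≡9) mod 13; (12|13)=+1, (9|13)=+1; (−1)^{0·-2·6}·(+1)^-2·(+1)^0 = +1.
v=∞: -3 < 0 and -7511 < 0  ⇒  (a,b)_∞ = -1.
v=29: a=29^0·(≡17), b=29^1·(≡11) mod 29; (17|29)=-1, (11|29)=-1; (−1)^{0·1·14}·(-1)^1·(-1)^0 = -1.
v=11: a=11^-2·(≡7), b=11^0·(≡7) mod 11; (7|11)=-1, (7|11)=-1; (−1)^{-2·0·5}·(-1)^0·(-1)^-2 = +1.
v=7: a=7^2·(≡2), b=7^3·(≡6) mod 7; (2|7)=+1, (6|7)=-1; (−1)^{2·3·3}·(+1)^3·(-1)^2 = +1.
v=2: v_2(a)=0, v_2(b)=-2; units ≡ 5, 1 (mod 8); ε·ε+αω+βω = 0·0+0·0+-2·1 ≡ 0  ⇒  (a,b)_2 = +1.
|Ram(-3, -7511)| = 2, even; anisotropic at {29, ∞}.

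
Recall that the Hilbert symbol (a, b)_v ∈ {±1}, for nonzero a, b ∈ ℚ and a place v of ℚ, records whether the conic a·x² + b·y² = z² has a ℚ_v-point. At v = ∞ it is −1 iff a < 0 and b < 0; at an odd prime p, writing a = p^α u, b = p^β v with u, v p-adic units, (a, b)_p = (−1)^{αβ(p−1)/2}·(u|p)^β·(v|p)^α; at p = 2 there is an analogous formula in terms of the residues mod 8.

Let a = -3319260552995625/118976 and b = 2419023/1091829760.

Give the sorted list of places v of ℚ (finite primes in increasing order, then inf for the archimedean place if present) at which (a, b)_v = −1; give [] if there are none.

(a, b) ≡ (-42427, 150195) mod (ℚ^×)²; places V = {2, 3, 5, 7, 11, 13, 17, 19, 29, 31, 37, ∞}.
(a,b)_2: α=-6, β=-18; u≡5, v≡3 (mod 8); ε(u)ε(v)=0·1, αω(v)=-6·1, βω(u)=-18·1; sum ≡ 0  ⇒  +1.
(a,b)_19: α=3, u≡1; β=1, v≡9 (mod 19); (1|19)=+1, (9|19)=+1; sign (−1)^1·+1^1·+1^3 = -1.
(a,b)_37: α=0, u≡1; β=2, v≡11 (mod 37); (1|37)=+1, (11|37)=+1; sign (−1)^0·+1^2·+1^0 = +1.
(a,b)_31: α=2, u≡30; β=1, v≡5 (mod 31); (30|31)=-1, (5|31)=+1; sign (−1)^0·-1^1·+1^2 = -1.
(a,b)_11: α=-1, u≡5; β=0, v≡9 (mod 11); (5|11)=+1, (9|11)=+1; sign (−1)^0·+1^0·+1^-1 = +1.
(a,b)_3: α=4, u≡2; β=1, v≡1 (mod 3); (2|3)=-1, (1|3)=+1; sign (−1)^0·-1^1·+1^4 = -1.
(a,b)_7: α=3, u≡4; β=-2, v≡5 (mod 7); (4|7)=+1, (5|7)=-1; sign (−1)^0·+1^-2·-1^3 = -1.
(a,b)_5: α=4, u≡2; β=-1, v≡4 (mod 5); (2|5)=-1, (4|5)=+1; sign (−1)^0·-1^-1·+1^4 = -1.
(a,b)_17: α=0, u≡11; β=-1, v≡10 (mod 17); (11|17)=-1, (10|17)=-1; sign (−1)^0·-1^-1·-1^0 = -1.
(a,b)_29: α=1, u≡24; β=0, v≡23 (mod 29); (24|29)=+1, (23|29)=+1; sign (−1)^0·+1^0·+1^1 = +1.
(a,b)_13: α=-2, u≡11; β=0, v≡6 (mod 13); (11|13)=-1, (6|13)=-1; sign (−1)^0·-1^0·-1^-2 = +1.
(a,b)_∞: sgn(-42427)=−, sgn(150195)=+, so +1.
(-42427, 150195 / ℚ) ramifies at {3, 5, 7, 17, 19, 31}: a division algebra.

[3, 5, 7, 17, 19, 31]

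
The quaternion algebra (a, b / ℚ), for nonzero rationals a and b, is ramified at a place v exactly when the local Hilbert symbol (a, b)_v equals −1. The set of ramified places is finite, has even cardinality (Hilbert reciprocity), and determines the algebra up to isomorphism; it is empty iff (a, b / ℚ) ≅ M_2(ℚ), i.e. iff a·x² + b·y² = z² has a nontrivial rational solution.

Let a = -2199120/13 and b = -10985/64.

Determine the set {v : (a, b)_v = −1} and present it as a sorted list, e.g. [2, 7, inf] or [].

(a, b) ≡ (-36465, -65) mod (ℚ^×)²; places V = {2, 3, 5, 7, 11, 13, 17, ∞}.
(a,b)_5: α=1, u≡2; β=1, v≡2 (mod 5); (2|5)=-1, (2|5)=-1; sign (−1)^0·-1^1·-1^1 = +1.
(a,b)_7: α=2, u≡3; β=0, v≡5 (mod 7); (3|7)=-1, (5|7)=-1; sign (−1)^0·-1^0·-1^2 = +1.
(a,b)_11: α=1, u≡8; β=0, v≡9 (mod 11); (8|11)=-1, (9|11)=+1; sign (−1)^0·-1^0·+1^1 = +1.
(a,b)_2: α=4, β=-6; u≡7, v≡7 (mod 8); ε(u)ε(v)=1·1, αω(v)=4·0, βω(u)=-6·0; sum ≡ 1  ⇒  -1.
(a,b)_13: α=-1, u≡12; β=3, v≡5 (mod 13); (12|13)=+1, (5|13)=-1; sign (−1)^0·+1^3·-1^-1 = -1.
(a,b)_∞: sgn(-36465)=−, sgn(-65)=−, so -1.
(a,b)_3: α=1, u≡1; β=0, v≡1 (mod 3); (1|3)=+1, (1|3)=+1; sign (−1)^0·+1^0·+1^1 = +1.
(a,b)_17: α=1, u≡6; β=0, v≡5 (mod 17); (6|17)=-1, (5|17)=-1; sign (−1)^0·-1^0·-1^1 = -1.
(-36465, -65 / ℚ) ramifies at {2, 13, 17, ∞}: a division algebra.

[2, 13, 17, inf]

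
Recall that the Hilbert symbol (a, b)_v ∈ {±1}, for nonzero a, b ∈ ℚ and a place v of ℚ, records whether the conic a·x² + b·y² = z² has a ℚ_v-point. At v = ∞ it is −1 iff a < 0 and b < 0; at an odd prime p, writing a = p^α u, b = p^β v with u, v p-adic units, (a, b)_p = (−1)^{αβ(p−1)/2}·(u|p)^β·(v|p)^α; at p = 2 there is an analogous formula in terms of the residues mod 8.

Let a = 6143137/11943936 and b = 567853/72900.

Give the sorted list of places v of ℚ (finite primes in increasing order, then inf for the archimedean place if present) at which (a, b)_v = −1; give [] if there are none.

[7, 11]

(a, b) ≡ (17017, 13) mod (ℚ^×)²; places V = {2, 3, 5, 7, 11, 13, 17, 19, ∞}.
(a,b)_3: α=-6, u≡1; β=-6, v≡1 (mod 3); (1|3)=+1, (1|3)=+1; sign (−1)^0·+1^-6·+1^-6 = +1.
(a,b)_11: α=1, u≡2; β=2, v≡6 (mod 11); (2|11)=-1, (6|11)=-1; sign (−1)^0·-1^2·-1^1 = -1.
(a,b)_17: α=1, u≡16; β=0, v≡9 (mod 17); (16|17)=+1, (9|17)=+1; sign (−1)^0·+1^0·+1^1 = +1.
(a,b)_5: α=0, u≡2; β=-2, v≡3 (mod 5); (2|5)=-1, (3|5)=-1; sign (−1)^0·-1^-2·-1^0 = +1.
(a,b)_13: α=1, u≡3; β=1, v≡3 (mod 13); (3|13)=+1, (3|13)=+1; sign (−1)^0·+1^1·+1^1 = +1.
(a,b)_∞: sgn(17017)=+, sgn(13)=+, so +1.
(a,b)_7: α=1, u≡2; β=0, v≡3 (mod 7); (2|7)=+1, (3|7)=-1; sign (−1)^0·+1^0·-1^1 = -1.
(a,b)_19: α=2, u≡3; β=2, v≡14 (mod 19); (3|19)=-1, (14|19)=-1; sign (−1)^0·-1^2·-1^2 = +1.
(a,b)_2: α=-14, β=-2; u≡1, v≡5 (mod 8); ε(u)ε(v)=0·0, αω(v)=-14·1, βω(u)=-2·0; sum ≡ 0  ⇒  +1.
(17017, 13 / ℚ) ramifies at {7, 11}: a division algebra.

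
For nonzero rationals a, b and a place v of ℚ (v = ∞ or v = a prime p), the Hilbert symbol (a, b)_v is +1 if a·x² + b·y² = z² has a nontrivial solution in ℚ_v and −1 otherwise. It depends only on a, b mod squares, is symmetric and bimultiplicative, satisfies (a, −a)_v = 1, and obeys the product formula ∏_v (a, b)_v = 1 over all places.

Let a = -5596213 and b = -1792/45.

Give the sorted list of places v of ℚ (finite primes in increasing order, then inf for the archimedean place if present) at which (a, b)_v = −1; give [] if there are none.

[5, 7, 31, 37, 41, inf]

Mod squares: a ≡ -5596213, b ≡ -35. Check v ∈ {∞, 2, 3, 5, 7, 17, 31, 37, 41}.
v=31: a=31^1·(≡21), b=31^0·(≡27) mod 31; (21|31)=-1, (27|31)=-1; (−1)^{1·0·15}·(-1)^0·(-1)^1 = -1.
v=2: v_2(a)=0, v_2(b)=8; units ≡ 3, 5 (mod 8); ε·ε+αω+βω = 1·0+0·1+8·1 ≡ 0  ⇒  (a,b)_2 = +1.
v=∞: -5596213 < 0 and -35 < 0  ⇒  (a,b)_∞ = -1.
v=37: a=37^1·(≡7), b=37^0·(≡35) mod 37; (7|37)=+1, (35|37)=-1; (−1)^{1·0·18}·(+1)^0·(-1)^1 = -1.
v=17: a=17^1·(≡16), b=17^0·(≡4) mod 17; (16|17)=+1, (4|17)=+1; (−1)^{1·0·8}·(+1)^0·(+1)^1 = +1.
v=7: a=7^1·(≡4), b=7^1·(≡1) mod 7; (4|7)=+1, (1|7)=+1; (−1)^{1·1·3}·(+1)^1·(+1)^1 = -1.
v=41: a=41^1·(≡37), b=41^0·(≡3) mod 41; (37|41)=+1, (3|41)=-1; (−1)^{1·0·20}·(+1)^0·(-1)^1 = -1.
v=3: a=3^0·(≡2), b=3^-2·(≡1) mod 3; (2|3)=-1, (1|3)=+1; (−1)^{0·-2·1}·(-1)^-2·(+1)^0 = +1.
v=5: a=5^0·(≡2), b=5^-1·(≡2) mod 5; (2|5)=-1, (2|5)=-1; (−1)^{0·-1·2}·(-1)^-1·(-1)^0 = -1.
(-5596213, -35 / ℚ) ramifies at {5, 7, 31, 37, 41, ∞}: a division algebra.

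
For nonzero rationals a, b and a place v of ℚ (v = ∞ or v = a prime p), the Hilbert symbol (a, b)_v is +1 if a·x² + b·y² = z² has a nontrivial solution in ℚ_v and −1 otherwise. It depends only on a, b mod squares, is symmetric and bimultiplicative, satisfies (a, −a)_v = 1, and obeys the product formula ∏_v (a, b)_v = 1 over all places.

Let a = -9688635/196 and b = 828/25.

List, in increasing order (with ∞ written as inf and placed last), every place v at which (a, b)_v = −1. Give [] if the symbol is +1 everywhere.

(a, b) ≡ (-2035, 23) mod (ℚ^×)²; places V = {2, 3, 5, 7, 11, 23, 37, ∞}.
(a,b)_37: α=1, u≡23; β=0, v≡5 (mod 37); (23|37)=-1, (5|37)=-1; sign (−1)^0·-1^0·-1^1 = -1.
(a,b)_3: α=2, u≡2; β=2, v≡2 (mod 3); (2|3)=-1, (2|3)=-1; sign (−1)^0·-1^2·-1^2 = +1.
(a,b)_23: α=2, u≡9; β=1, v≡18 (mod 23); (9|23)=+1, (18|23)=+1; sign (−1)^0·+1^1·+1^2 = +1.
(a,b)_2: α=-2, β=2; u≡5, v≡7 (mod 8); ε(u)ε(v)=0·1, αω(v)=-2·0, βω(u)=2·1; sum ≡ 0  ⇒  +1.
(a,b)_5: α=1, u≡3; β=-2, v≡3 (mod 5); (3|5)=-1, (3|5)=-1; sign (−1)^0·-1^-2·-1^1 = -1.
(a,b)_11: α=1, u≡2; β=0, v≡1 (mod 11); (2|11)=-1, (1|11)=+1; sign (−1)^0·-1^0·+1^1 = +1.
(a,b)_∞: sgn(-2035)=−, sgn(23)=+, so +1.
(a,b)_7: α=-2, u≡4; β=0, v≡4 (mod 7); (4|7)=+1, (4|7)=+1; sign (−1)^0·+1^0·+1^-2 = +1.
|Ram(-2035, 23)| = 2, even; anisotropic at {5, 37}.

[5, 37]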